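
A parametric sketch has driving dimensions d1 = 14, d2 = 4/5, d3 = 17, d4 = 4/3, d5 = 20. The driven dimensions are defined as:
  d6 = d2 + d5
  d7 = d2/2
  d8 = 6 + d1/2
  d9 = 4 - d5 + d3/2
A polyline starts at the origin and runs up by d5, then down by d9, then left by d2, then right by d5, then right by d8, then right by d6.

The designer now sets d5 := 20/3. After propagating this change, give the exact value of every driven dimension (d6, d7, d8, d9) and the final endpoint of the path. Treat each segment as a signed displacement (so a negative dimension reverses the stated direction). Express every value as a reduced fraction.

d6 = 112/15
d7 = 2/5
d8 = 13
d9 = 35/6
endpoint = (79/3, 5/6)

Apply edit: d5 := 20/3
  d6 = d2 + d5 = 112/15
  d7 = d2/2 = 2/5
  d8 = 6 + d1/2 = 13
  d9 = 4 - d5 + d3/2 = 35/6
Walk from origin (0, 0):
  seg 1: up by d5 = 20/3 → (0, 20/3)
  seg 2: down by d9 = 35/6 → (0, 5/6)
  seg 3: left by d2 = 4/5 → (-4/5, 5/6)
  seg 4: right by d5 = 20/3 → (88/15, 5/6)
  seg 5: right by d8 = 13 → (283/15, 5/6)
  seg 6: right by d6 = 112/15 → (79/3, 5/6)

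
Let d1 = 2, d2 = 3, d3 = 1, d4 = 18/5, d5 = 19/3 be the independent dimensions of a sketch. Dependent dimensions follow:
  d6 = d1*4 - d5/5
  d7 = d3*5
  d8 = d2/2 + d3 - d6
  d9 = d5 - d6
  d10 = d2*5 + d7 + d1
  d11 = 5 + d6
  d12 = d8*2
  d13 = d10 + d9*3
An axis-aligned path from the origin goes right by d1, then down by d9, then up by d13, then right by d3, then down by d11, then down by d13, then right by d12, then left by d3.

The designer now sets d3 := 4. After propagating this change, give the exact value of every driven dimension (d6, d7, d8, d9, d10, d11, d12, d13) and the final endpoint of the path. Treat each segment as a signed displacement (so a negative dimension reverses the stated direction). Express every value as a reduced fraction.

Apply edit: d3 := 4
  d6 = d1*4 - d5/5 = 101/15
  d7 = d3*5 = 20
  d8 = d2/2 + d3 - d6 = -37/30
  d9 = d5 - d6 = -2/5
  d10 = d2*5 + d7 + d1 = 37
  d11 = 5 + d6 = 176/15
  d12 = d8*2 = -37/15
  d13 = d10 + d9*3 = 179/5
Walk from origin (0, 0):
  seg 1: right by d1 = 2 → (2, 0)
  seg 2: down by d9 = -2/5 → (2, 2/5)
  seg 3: up by d13 = 179/5 → (2, 181/5)
  seg 4: right by d3 = 4 → (6, 181/5)
  seg 5: down by d11 = 176/15 → (6, 367/15)
  seg 6: down by d13 = 179/5 → (6, -34/3)
  seg 7: right by d12 = -37/15 → (53/15, -34/3)
  seg 8: left by d3 = 4 → (-7/15, -34/3)

d6 = 101/15
d7 = 20
d8 = -37/30
d9 = -2/5
d10 = 37
d11 = 176/15
d12 = -37/15
d13 = 179/5
endpoint = (-7/15, -34/3)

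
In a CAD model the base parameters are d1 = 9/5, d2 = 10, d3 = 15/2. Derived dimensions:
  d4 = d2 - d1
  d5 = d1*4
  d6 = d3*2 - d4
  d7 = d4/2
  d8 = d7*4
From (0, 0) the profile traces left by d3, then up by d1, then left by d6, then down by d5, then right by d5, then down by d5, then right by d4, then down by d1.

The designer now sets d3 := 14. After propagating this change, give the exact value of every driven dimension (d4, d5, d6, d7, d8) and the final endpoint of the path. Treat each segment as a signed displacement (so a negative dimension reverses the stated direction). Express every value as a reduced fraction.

d4 = 41/5
d5 = 36/5
d6 = 99/5
d7 = 41/10
d8 = 82/5
endpoint = (-92/5, -72/5)

Apply edit: d3 := 14
  d4 = d2 - d1 = 41/5
  d5 = d1*4 = 36/5
  d6 = d3*2 - d4 = 99/5
  d7 = d4/2 = 41/10
  d8 = d7*4 = 82/5
Walk from origin (0, 0):
  seg 1: left by d3 = 14 → (-14, 0)
  seg 2: up by d1 = 9/5 → (-14, 9/5)
  seg 3: left by d6 = 99/5 → (-169/5, 9/5)
  seg 4: down by d5 = 36/5 → (-169/5, -27/5)
  seg 5: right by d5 = 36/5 → (-133/5, -27/5)
  seg 6: down by d5 = 36/5 → (-133/5, -63/5)
  seg 7: right by d4 = 41/5 → (-92/5, -63/5)
  seg 8: down by d1 = 9/5 → (-92/5, -72/5)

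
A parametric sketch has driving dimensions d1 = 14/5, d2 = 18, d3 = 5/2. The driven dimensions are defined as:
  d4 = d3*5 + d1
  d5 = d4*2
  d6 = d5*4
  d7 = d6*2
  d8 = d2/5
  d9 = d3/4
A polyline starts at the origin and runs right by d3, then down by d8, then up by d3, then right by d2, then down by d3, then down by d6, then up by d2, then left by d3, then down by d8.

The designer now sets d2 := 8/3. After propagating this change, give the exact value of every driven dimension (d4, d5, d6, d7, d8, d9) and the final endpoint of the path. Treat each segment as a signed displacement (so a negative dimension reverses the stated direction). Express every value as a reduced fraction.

Apply edit: d2 := 8/3
  d4 = d3*5 + d1 = 153/10
  d5 = d4*2 = 153/5
  d6 = d5*4 = 612/5
  d7 = d6*2 = 1224/5
  d8 = d2/5 = 8/15
  d9 = d3/4 = 5/8
Walk from origin (0, 0):
  seg 1: right by d3 = 5/2 → (5/2, 0)
  seg 2: down by d8 = 8/15 → (5/2, -8/15)
  seg 3: up by d3 = 5/2 → (5/2, 59/30)
  seg 4: right by d2 = 8/3 → (31/6, 59/30)
  seg 5: down by d3 = 5/2 → (31/6, -8/15)
  seg 6: down by d6 = 612/5 → (31/6, -1844/15)
  seg 7: up by d2 = 8/3 → (31/6, -1804/15)
  seg 8: left by d3 = 5/2 → (8/3, -1804/15)
  seg 9: down by d8 = 8/15 → (8/3, -604/5)

d4 = 153/10
d5 = 153/5
d6 = 612/5
d7 = 1224/5
d8 = 8/15
d9 = 5/8
endpoint = (8/3, -604/5)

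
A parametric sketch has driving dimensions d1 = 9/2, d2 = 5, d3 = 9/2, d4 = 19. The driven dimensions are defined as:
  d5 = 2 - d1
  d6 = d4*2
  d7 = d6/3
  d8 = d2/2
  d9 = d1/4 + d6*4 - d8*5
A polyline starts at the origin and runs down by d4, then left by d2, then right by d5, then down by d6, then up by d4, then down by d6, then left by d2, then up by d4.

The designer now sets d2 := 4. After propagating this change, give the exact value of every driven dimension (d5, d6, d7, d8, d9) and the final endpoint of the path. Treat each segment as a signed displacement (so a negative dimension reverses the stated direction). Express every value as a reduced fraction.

d5 = -5/2
d6 = 38
d7 = 38/3
d8 = 2
d9 = 1145/8
endpoint = (-21/2, -57)

Apply edit: d2 := 4
  d5 = 2 - d1 = -5/2
  d6 = d4*2 = 38
  d7 = d6/3 = 38/3
  d8 = d2/2 = 2
  d9 = d1/4 + d6*4 - d8*5 = 1145/8
Walk from origin (0, 0):
  seg 1: down by d4 = 19 → (0, -19)
  seg 2: left by d2 = 4 → (-4, -19)
  seg 3: right by d5 = -5/2 → (-13/2, -19)
  seg 4: down by d6 = 38 → (-13/2, -57)
  seg 5: up by d4 = 19 → (-13/2, -38)
  seg 6: down by d6 = 38 → (-13/2, -76)
  seg 7: left by d2 = 4 → (-21/2, -76)
  seg 8: up by d4 = 19 → (-21/2, -57)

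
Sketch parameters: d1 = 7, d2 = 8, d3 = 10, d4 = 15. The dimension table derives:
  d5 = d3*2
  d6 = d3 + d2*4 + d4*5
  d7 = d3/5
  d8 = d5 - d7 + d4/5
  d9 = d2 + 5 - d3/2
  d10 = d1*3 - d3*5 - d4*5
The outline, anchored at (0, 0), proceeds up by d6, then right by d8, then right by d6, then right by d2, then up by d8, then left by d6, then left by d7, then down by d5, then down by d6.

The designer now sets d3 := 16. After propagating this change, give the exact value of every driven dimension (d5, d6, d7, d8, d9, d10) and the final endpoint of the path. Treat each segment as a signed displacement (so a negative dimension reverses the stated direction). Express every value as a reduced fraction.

d5 = 32
d6 = 123
d7 = 16/5
d8 = 159/5
d9 = 5
d10 = -134
endpoint = (183/5, -1/5)

Apply edit: d3 := 16
  d5 = d3*2 = 32
  d6 = d3 + d2*4 + d4*5 = 123
  d7 = d3/5 = 16/5
  d8 = d5 - d7 + d4/5 = 159/5
  d9 = d2 + 5 - d3/2 = 5
  d10 = d1*3 - d3*5 - d4*5 = -134
Walk from origin (0, 0):
  seg 1: up by d6 = 123 → (0, 123)
  seg 2: right by d8 = 159/5 → (159/5, 123)
  seg 3: right by d6 = 123 → (774/5, 123)
  seg 4: right by d2 = 8 → (814/5, 123)
  seg 5: up by d8 = 159/5 → (814/5, 774/5)
  seg 6: left by d6 = 123 → (199/5, 774/5)
  seg 7: left by d7 = 16/5 → (183/5, 774/5)
  seg 8: down by d5 = 32 → (183/5, 614/5)
  seg 9: down by d6 = 123 → (183/5, -1/5)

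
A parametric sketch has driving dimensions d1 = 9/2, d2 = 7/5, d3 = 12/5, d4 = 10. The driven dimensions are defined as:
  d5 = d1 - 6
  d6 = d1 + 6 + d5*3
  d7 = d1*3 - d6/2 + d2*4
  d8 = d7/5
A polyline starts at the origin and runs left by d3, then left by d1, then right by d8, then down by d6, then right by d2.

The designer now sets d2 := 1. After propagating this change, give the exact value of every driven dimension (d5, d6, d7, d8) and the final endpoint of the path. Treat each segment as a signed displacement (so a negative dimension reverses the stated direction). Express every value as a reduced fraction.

d5 = -3/2
d6 = 6
d7 = 29/2
d8 = 29/10
endpoint = (-3, -6)

Apply edit: d2 := 1
  d5 = d1 - 6 = -3/2
  d6 = d1 + 6 + d5*3 = 6
  d7 = d1*3 - d6/2 + d2*4 = 29/2
  d8 = d7/5 = 29/10
Walk from origin (0, 0):
  seg 1: left by d3 = 12/5 → (-12/5, 0)
  seg 2: left by d1 = 9/2 → (-69/10, 0)
  seg 3: right by d8 = 29/10 → (-4, 0)
  seg 4: down by d6 = 6 → (-4, -6)
  seg 5: right by d2 = 1 → (-3, -6)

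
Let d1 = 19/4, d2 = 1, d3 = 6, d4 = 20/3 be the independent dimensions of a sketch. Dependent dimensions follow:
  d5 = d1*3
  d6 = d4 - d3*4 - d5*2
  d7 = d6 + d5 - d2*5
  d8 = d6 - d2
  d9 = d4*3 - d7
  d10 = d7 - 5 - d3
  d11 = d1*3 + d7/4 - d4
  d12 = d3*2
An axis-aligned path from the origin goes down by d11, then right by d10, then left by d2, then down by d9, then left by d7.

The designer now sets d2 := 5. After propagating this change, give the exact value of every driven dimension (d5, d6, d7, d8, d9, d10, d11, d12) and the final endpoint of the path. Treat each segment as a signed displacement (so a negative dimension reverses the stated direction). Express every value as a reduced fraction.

Apply edit: d2 := 5
  d5 = d1*3 = 57/4
  d6 = d4 - d3*4 - d5*2 = -275/6
  d7 = d6 + d5 - d2*5 = -679/12
  d8 = d6 - d2 = -305/6
  d9 = d4*3 - d7 = 919/12
  d10 = d7 - 5 - d3 = -811/12
  d11 = d1*3 + d7/4 - d4 = -105/16
  d12 = d3*2 = 12
Walk from origin (0, 0):
  seg 1: down by d11 = -105/16 → (0, 105/16)
  seg 2: right by d10 = -811/12 → (-811/12, 105/16)
  seg 3: left by d2 = 5 → (-871/12, 105/16)
  seg 4: down by d9 = 919/12 → (-871/12, -3361/48)
  seg 5: left by d7 = -679/12 → (-16, -3361/48)

d5 = 57/4
d6 = -275/6
d7 = -679/12
d8 = -305/6
d9 = 919/12
d10 = -811/12
d11 = -105/16
d12 = 12
endpoint = (-16, -3361/48)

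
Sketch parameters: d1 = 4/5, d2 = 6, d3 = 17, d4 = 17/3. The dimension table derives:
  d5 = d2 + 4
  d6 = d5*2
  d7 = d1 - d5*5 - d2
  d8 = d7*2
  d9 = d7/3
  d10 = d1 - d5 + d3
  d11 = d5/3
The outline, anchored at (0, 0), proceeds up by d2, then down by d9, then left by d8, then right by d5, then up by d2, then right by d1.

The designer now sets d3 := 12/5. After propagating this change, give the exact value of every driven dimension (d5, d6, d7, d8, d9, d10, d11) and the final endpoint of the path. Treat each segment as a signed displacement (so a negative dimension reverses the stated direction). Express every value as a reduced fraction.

d5 = 10
d6 = 20
d7 = -276/5
d8 = -552/5
d9 = -92/5
d10 = -34/5
d11 = 10/3
endpoint = (606/5, 152/5)

Apply edit: d3 := 12/5
  d5 = d2 + 4 = 10
  d6 = d5*2 = 20
  d7 = d1 - d5*5 - d2 = -276/5
  d8 = d7*2 = -552/5
  d9 = d7/3 = -92/5
  d10 = d1 - d5 + d3 = -34/5
  d11 = d5/3 = 10/3
Walk from origin (0, 0):
  seg 1: up by d2 = 6 → (0, 6)
  seg 2: down by d9 = -92/5 → (0, 122/5)
  seg 3: left by d8 = -552/5 → (552/5, 122/5)
  seg 4: right by d5 = 10 → (602/5, 122/5)
  seg 5: up by d2 = 6 → (602/5, 152/5)
  seg 6: right by d1 = 4/5 → (606/5, 152/5)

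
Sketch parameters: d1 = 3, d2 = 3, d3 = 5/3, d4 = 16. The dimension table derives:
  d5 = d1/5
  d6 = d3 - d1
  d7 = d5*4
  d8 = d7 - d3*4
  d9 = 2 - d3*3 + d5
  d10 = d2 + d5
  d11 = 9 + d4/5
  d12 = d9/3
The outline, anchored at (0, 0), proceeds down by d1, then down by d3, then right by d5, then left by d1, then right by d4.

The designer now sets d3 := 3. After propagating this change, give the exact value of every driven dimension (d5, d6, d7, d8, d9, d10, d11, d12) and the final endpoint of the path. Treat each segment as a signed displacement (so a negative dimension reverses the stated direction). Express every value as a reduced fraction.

d5 = 3/5
d6 = 0
d7 = 12/5
d8 = -48/5
d9 = -32/5
d10 = 18/5
d11 = 61/5
d12 = -32/15
endpoint = (68/5, -6)

Apply edit: d3 := 3
  d5 = d1/5 = 3/5
  d6 = d3 - d1 = 0
  d7 = d5*4 = 12/5
  d8 = d7 - d3*4 = -48/5
  d9 = 2 - d3*3 + d5 = -32/5
  d10 = d2 + d5 = 18/5
  d11 = 9 + d4/5 = 61/5
  d12 = d9/3 = -32/15
Walk from origin (0, 0):
  seg 1: down by d1 = 3 → (0, -3)
  seg 2: down by d3 = 3 → (0, -6)
  seg 3: right by d5 = 3/5 → (3/5, -6)
  seg 4: left by d1 = 3 → (-12/5, -6)
  seg 5: right by d4 = 16 → (68/5, -6)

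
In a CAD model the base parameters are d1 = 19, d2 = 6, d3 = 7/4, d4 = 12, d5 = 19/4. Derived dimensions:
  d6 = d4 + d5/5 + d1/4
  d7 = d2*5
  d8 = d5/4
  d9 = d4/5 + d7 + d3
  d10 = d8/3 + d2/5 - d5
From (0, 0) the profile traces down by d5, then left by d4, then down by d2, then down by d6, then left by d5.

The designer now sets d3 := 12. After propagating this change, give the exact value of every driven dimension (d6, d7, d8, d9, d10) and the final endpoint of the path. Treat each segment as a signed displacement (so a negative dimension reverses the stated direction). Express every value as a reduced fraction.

d6 = 177/10
d7 = 30
d8 = 19/16
d9 = 222/5
d10 = -757/240
endpoint = (-67/4, -569/20)

Apply edit: d3 := 12
  d6 = d4 + d5/5 + d1/4 = 177/10
  d7 = d2*5 = 30
  d8 = d5/4 = 19/16
  d9 = d4/5 + d7 + d3 = 222/5
  d10 = d8/3 + d2/5 - d5 = -757/240
Walk from origin (0, 0):
  seg 1: down by d5 = 19/4 → (0, -19/4)
  seg 2: left by d4 = 12 → (-12, -19/4)
  seg 3: down by d2 = 6 → (-12, -43/4)
  seg 4: down by d6 = 177/10 → (-12, -569/20)
  seg 5: left by d5 = 19/4 → (-67/4, -569/20)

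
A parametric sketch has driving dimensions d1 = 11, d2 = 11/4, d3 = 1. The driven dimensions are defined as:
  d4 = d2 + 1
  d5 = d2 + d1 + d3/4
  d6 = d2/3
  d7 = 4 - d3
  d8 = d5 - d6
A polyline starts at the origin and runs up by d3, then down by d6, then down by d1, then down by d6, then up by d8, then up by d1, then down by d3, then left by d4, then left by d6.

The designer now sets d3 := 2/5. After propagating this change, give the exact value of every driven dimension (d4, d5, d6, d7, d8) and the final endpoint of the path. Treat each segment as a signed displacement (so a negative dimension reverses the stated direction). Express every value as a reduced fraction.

Apply edit: d3 := 2/5
  d4 = d2 + 1 = 15/4
  d5 = d2 + d1 + d3/4 = 277/20
  d6 = d2/3 = 11/12
  d7 = 4 - d3 = 18/5
  d8 = d5 - d6 = 194/15
Walk from origin (0, 0):
  seg 1: up by d3 = 2/5 → (0, 2/5)
  seg 2: down by d6 = 11/12 → (0, -31/60)
  seg 3: down by d1 = 11 → (0, -691/60)
  seg 4: down by d6 = 11/12 → (0, -373/30)
  seg 5: up by d8 = 194/15 → (0, 1/2)
  seg 6: up by d1 = 11 → (0, 23/2)
  seg 7: down by d3 = 2/5 → (0, 111/10)
  seg 8: left by d4 = 15/4 → (-15/4, 111/10)
  seg 9: left by d6 = 11/12 → (-14/3, 111/10)

d4 = 15/4
d5 = 277/20
d6 = 11/12
d7 = 18/5
d8 = 194/15
endpoint = (-14/3, 111/10)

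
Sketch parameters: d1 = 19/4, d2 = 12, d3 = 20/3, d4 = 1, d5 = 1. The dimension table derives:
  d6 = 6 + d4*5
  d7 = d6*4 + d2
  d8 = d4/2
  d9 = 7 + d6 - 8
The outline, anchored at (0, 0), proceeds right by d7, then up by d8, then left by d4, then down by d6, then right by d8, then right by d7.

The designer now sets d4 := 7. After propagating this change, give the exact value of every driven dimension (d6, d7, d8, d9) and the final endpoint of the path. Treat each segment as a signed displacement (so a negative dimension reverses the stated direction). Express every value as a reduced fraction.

Apply edit: d4 := 7
  d6 = 6 + d4*5 = 41
  d7 = d6*4 + d2 = 176
  d8 = d4/2 = 7/2
  d9 = 7 + d6 - 8 = 40
Walk from origin (0, 0):
  seg 1: right by d7 = 176 → (176, 0)
  seg 2: up by d8 = 7/2 → (176, 7/2)
  seg 3: left by d4 = 7 → (169, 7/2)
  seg 4: down by d6 = 41 → (169, -75/2)
  seg 5: right by d8 = 7/2 → (345/2, -75/2)
  seg 6: right by d7 = 176 → (697/2, -75/2)

d6 = 41
d7 = 176
d8 = 7/2
d9 = 40
endpoint = (697/2, -75/2)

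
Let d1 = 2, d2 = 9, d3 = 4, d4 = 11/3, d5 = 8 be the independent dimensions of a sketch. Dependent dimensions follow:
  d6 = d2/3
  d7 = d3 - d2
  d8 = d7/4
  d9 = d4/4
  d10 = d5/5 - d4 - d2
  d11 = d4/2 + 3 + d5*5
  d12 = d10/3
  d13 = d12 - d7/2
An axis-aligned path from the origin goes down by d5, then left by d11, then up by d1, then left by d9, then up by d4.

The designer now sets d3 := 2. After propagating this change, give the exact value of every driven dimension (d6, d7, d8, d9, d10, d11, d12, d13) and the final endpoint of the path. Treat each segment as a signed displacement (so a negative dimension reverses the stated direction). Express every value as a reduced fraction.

Apply edit: d3 := 2
  d6 = d2/3 = 3
  d7 = d3 - d2 = -7
  d8 = d7/4 = -7/4
  d9 = d4/4 = 11/12
  d10 = d5/5 - d4 - d2 = -166/15
  d11 = d4/2 + 3 + d5*5 = 269/6
  d12 = d10/3 = -166/45
  d13 = d12 - d7/2 = -17/90
Walk from origin (0, 0):
  seg 1: down by d5 = 8 → (0, -8)
  seg 2: left by d11 = 269/6 → (-269/6, -8)
  seg 3: up by d1 = 2 → (-269/6, -6)
  seg 4: left by d9 = 11/12 → (-183/4, -6)
  seg 5: up by d4 = 11/3 → (-183/4, -7/3)

d6 = 3
d7 = -7
d8 = -7/4
d9 = 11/12
d10 = -166/15
d11 = 269/6
d12 = -166/45
d13 = -17/90
endpoint = (-183/4, -7/3)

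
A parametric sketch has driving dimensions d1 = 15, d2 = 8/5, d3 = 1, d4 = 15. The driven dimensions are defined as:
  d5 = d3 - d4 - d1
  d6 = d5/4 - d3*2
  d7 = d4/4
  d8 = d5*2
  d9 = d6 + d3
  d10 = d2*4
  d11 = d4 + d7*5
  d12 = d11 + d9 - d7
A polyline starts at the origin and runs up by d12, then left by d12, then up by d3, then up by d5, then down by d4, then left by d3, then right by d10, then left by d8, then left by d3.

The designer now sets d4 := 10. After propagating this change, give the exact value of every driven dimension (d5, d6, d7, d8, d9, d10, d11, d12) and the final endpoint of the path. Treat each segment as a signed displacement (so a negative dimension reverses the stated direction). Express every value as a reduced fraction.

Apply edit: d4 := 10
  d5 = d3 - d4 - d1 = -24
  d6 = d5/4 - d3*2 = -8
  d7 = d4/4 = 5/2
  d8 = d5*2 = -48
  d9 = d6 + d3 = -7
  d10 = d2*4 = 32/5
  d11 = d4 + d7*5 = 45/2
  d12 = d11 + d9 - d7 = 13
Walk from origin (0, 0):
  seg 1: up by d12 = 13 → (0, 13)
  seg 2: left by d12 = 13 → (-13, 13)
  seg 3: up by d3 = 1 → (-13, 14)
  seg 4: up by d5 = -24 → (-13, -10)
  seg 5: down by d4 = 10 → (-13, -20)
  seg 6: left by d3 = 1 → (-14, -20)
  seg 7: right by d10 = 32/5 → (-38/5, -20)
  seg 8: left by d8 = -48 → (202/5, -20)
  seg 9: left by d3 = 1 → (197/5, -20)

d5 = -24
d6 = -8
d7 = 5/2
d8 = -48
d9 = -7
d10 = 32/5
d11 = 45/2
d12 = 13
endpoint = (197/5, -20)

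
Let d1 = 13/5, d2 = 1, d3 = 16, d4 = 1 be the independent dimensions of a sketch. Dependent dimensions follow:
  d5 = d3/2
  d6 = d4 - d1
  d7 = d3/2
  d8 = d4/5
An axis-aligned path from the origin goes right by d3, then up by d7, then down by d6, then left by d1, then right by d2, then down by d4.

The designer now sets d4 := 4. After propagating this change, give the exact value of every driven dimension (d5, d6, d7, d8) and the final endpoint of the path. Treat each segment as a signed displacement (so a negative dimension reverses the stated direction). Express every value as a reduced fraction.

d5 = 8
d6 = 7/5
d7 = 8
d8 = 4/5
endpoint = (72/5, 13/5)

Apply edit: d4 := 4
  d5 = d3/2 = 8
  d6 = d4 - d1 = 7/5
  d7 = d3/2 = 8
  d8 = d4/5 = 4/5
Walk from origin (0, 0):
  seg 1: right by d3 = 16 → (16, 0)
  seg 2: up by d7 = 8 → (16, 8)
  seg 3: down by d6 = 7/5 → (16, 33/5)
  seg 4: left by d1 = 13/5 → (67/5, 33/5)
  seg 5: right by d2 = 1 → (72/5, 33/5)
  seg 6: down by d4 = 4 → (72/5, 13/5)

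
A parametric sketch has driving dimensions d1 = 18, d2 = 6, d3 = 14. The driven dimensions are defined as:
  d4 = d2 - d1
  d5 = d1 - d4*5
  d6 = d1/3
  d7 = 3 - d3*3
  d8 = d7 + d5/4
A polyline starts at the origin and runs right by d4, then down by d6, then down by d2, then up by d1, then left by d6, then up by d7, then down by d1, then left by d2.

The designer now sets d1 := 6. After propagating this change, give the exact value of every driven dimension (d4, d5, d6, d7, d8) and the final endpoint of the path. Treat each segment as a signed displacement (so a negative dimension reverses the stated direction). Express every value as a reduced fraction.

Apply edit: d1 := 6
  d4 = d2 - d1 = 0
  d5 = d1 - d4*5 = 6
  d6 = d1/3 = 2
  d7 = 3 - d3*3 = -39
  d8 = d7 + d5/4 = -75/2
Walk from origin (0, 0):
  seg 1: right by d4 = 0 → (0, 0)
  seg 2: down by d6 = 2 → (0, -2)
  seg 3: down by d2 = 6 → (0, -8)
  seg 4: up by d1 = 6 → (0, -2)
  seg 5: left by d6 = 2 → (-2, -2)
  seg 6: up by d7 = -39 → (-2, -41)
  seg 7: down by d1 = 6 → (-2, -47)
  seg 8: left by d2 = 6 → (-8, -47)

d4 = 0
d5 = 6
d6 = 2
d7 = -39
d8 = -75/2
endpoint = (-8, -47)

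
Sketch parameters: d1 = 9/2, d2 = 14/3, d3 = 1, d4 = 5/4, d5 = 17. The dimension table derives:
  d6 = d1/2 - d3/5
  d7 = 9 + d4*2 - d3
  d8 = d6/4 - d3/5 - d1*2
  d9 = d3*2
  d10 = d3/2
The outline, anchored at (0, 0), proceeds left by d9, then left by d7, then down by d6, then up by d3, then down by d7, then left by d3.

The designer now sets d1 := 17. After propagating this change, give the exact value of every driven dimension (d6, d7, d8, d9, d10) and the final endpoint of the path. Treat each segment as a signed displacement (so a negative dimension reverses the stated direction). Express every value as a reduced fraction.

Apply edit: d1 := 17
  d6 = d1/2 - d3/5 = 83/10
  d7 = 9 + d4*2 - d3 = 21/2
  d8 = d6/4 - d3/5 - d1*2 = -257/8
  d9 = d3*2 = 2
  d10 = d3/2 = 1/2
Walk from origin (0, 0):
  seg 1: left by d9 = 2 → (-2, 0)
  seg 2: left by d7 = 21/2 → (-25/2, 0)
  seg 3: down by d6 = 83/10 → (-25/2, -83/10)
  seg 4: up by d3 = 1 → (-25/2, -73/10)
  seg 5: down by d7 = 21/2 → (-25/2, -89/5)
  seg 6: left by d3 = 1 → (-27/2, -89/5)

d6 = 83/10
d7 = 21/2
d8 = -257/8
d9 = 2
d10 = 1/2
endpoint = (-27/2, -89/5)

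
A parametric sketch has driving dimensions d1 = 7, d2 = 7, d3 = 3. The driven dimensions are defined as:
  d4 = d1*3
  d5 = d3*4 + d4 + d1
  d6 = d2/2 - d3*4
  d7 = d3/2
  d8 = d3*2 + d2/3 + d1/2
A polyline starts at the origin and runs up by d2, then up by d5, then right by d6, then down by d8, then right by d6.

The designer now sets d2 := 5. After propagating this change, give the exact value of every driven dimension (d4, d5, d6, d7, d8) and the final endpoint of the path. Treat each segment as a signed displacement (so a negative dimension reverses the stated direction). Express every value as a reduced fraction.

Apply edit: d2 := 5
  d4 = d1*3 = 21
  d5 = d3*4 + d4 + d1 = 40
  d6 = d2/2 - d3*4 = -19/2
  d7 = d3/2 = 3/2
  d8 = d3*2 + d2/3 + d1/2 = 67/6
Walk from origin (0, 0):
  seg 1: up by d2 = 5 → (0, 5)
  seg 2: up by d5 = 40 → (0, 45)
  seg 3: right by d6 = -19/2 → (-19/2, 45)
  seg 4: down by d8 = 67/6 → (-19/2, 203/6)
  seg 5: right by d6 = -19/2 → (-19, 203/6)

d4 = 21
d5 = 40
d6 = -19/2
d7 = 3/2
d8 = 67/6
endpoint = (-19, 203/6)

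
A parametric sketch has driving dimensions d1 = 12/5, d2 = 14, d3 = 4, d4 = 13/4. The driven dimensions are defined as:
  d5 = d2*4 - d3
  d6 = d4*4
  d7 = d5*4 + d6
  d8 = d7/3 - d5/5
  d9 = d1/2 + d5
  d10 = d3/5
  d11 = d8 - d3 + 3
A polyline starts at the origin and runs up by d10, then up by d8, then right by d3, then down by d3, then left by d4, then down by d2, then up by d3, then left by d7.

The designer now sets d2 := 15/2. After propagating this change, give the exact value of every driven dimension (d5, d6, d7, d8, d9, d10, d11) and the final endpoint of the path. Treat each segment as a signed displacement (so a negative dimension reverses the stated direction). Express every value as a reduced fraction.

d5 = 26
d6 = 13
d7 = 117
d8 = 169/5
d9 = 136/5
d10 = 4/5
d11 = 164/5
endpoint = (-465/4, 271/10)

Apply edit: d2 := 15/2
  d5 = d2*4 - d3 = 26
  d6 = d4*4 = 13
  d7 = d5*4 + d6 = 117
  d8 = d7/3 - d5/5 = 169/5
  d9 = d1/2 + d5 = 136/5
  d10 = d3/5 = 4/5
  d11 = d8 - d3 + 3 = 164/5
Walk from origin (0, 0):
  seg 1: up by d10 = 4/5 → (0, 4/5)
  seg 2: up by d8 = 169/5 → (0, 173/5)
  seg 3: right by d3 = 4 → (4, 173/5)
  seg 4: down by d3 = 4 → (4, 153/5)
  seg 5: left by d4 = 13/4 → (3/4, 153/5)
  seg 6: down by d2 = 15/2 → (3/4, 231/10)
  seg 7: up by d3 = 4 → (3/4, 271/10)
  seg 8: left by d7 = 117 → (-465/4, 271/10)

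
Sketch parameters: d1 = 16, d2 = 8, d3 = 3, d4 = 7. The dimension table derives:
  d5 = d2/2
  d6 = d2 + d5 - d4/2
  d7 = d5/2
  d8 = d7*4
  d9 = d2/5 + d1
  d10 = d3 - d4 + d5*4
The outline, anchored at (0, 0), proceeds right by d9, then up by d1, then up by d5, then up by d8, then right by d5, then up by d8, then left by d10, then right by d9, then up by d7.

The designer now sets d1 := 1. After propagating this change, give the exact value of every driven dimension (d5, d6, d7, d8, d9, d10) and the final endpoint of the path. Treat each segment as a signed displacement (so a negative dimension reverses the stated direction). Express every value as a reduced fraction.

d5 = 4
d6 = 17/2
d7 = 2
d8 = 8
d9 = 13/5
d10 = 12
endpoint = (-14/5, 23)

Apply edit: d1 := 1
  d5 = d2/2 = 4
  d6 = d2 + d5 - d4/2 = 17/2
  d7 = d5/2 = 2
  d8 = d7*4 = 8
  d9 = d2/5 + d1 = 13/5
  d10 = d3 - d4 + d5*4 = 12
Walk from origin (0, 0):
  seg 1: right by d9 = 13/5 → (13/5, 0)
  seg 2: up by d1 = 1 → (13/5, 1)
  seg 3: up by d5 = 4 → (13/5, 5)
  seg 4: up by d8 = 8 → (13/5, 13)
  seg 5: right by d5 = 4 → (33/5, 13)
  seg 6: up by d8 = 8 → (33/5, 21)
  seg 7: left by d10 = 12 → (-27/5, 21)
  seg 8: right by d9 = 13/5 → (-14/5, 21)
  seg 9: up by d7 = 2 → (-14/5, 23)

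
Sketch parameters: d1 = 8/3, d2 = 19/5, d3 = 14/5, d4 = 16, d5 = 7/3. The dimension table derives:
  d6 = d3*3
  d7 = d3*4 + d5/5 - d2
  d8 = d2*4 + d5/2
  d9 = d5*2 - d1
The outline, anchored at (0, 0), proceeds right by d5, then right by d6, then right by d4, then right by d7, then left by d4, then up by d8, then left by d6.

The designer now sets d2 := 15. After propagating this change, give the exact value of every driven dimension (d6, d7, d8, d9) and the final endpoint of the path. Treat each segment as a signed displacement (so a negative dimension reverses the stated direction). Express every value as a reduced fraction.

Apply edit: d2 := 15
  d6 = d3*3 = 42/5
  d7 = d3*4 + d5/5 - d2 = -10/3
  d8 = d2*4 + d5/2 = 367/6
  d9 = d5*2 - d1 = 2
Walk from origin (0, 0):
  seg 1: right by d5 = 7/3 → (7/3, 0)
  seg 2: right by d6 = 42/5 → (161/15, 0)
  seg 3: right by d4 = 16 → (401/15, 0)
  seg 4: right by d7 = -10/3 → (117/5, 0)
  seg 5: left by d4 = 16 → (37/5, 0)
  seg 6: up by d8 = 367/6 → (37/5, 367/6)
  seg 7: left by d6 = 42/5 → (-1, 367/6)

d6 = 42/5
d7 = -10/3
d8 = 367/6
d9 = 2
endpoint = (-1, 367/6)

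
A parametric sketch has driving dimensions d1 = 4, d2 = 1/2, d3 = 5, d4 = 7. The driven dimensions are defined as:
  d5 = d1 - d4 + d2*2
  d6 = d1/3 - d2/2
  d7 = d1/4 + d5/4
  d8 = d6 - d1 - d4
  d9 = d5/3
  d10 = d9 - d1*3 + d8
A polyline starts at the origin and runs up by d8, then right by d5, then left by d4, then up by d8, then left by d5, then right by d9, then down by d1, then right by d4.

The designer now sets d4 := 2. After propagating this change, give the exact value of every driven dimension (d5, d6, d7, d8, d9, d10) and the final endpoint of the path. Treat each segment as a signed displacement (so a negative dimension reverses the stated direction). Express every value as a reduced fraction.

d5 = 3
d6 = 13/12
d7 = 7/4
d8 = -59/12
d9 = 1
d10 = -191/12
endpoint = (1, -83/6)

Apply edit: d4 := 2
  d5 = d1 - d4 + d2*2 = 3
  d6 = d1/3 - d2/2 = 13/12
  d7 = d1/4 + d5/4 = 7/4
  d8 = d6 - d1 - d4 = -59/12
  d9 = d5/3 = 1
  d10 = d9 - d1*3 + d8 = -191/12
Walk from origin (0, 0):
  seg 1: up by d8 = -59/12 → (0, -59/12)
  seg 2: right by d5 = 3 → (3, -59/12)
  seg 3: left by d4 = 2 → (1, -59/12)
  seg 4: up by d8 = -59/12 → (1, -59/6)
  seg 5: left by d5 = 3 → (-2, -59/6)
  seg 6: right by d9 = 1 → (-1, -59/6)
  seg 7: down by d1 = 4 → (-1, -83/6)
  seg 8: right by d4 = 2 → (1, -83/6)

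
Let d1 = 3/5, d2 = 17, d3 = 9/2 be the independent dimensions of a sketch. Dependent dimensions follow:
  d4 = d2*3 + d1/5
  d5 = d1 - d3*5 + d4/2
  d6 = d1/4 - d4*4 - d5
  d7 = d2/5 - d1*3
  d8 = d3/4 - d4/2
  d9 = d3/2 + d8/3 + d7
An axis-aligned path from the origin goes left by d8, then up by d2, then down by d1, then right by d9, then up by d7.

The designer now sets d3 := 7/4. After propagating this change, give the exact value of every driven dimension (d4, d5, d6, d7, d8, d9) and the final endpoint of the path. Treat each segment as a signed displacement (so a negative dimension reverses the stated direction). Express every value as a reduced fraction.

Apply edit: d3 := 7/4
  d4 = d2*3 + d1/5 = 1278/25
  d5 = d1 - d3*5 + d4/2 = 1741/100
  d6 = d1/4 - d4*4 - d5 = -11087/50
  d7 = d2/5 - d1*3 = 8/5
  d8 = d3/4 - d4/2 = -10049/400
  d9 = d3/2 + d8/3 + d7 = -7079/1200
Walk from origin (0, 0):
  seg 1: left by d8 = -10049/400 → (10049/400, 0)
  seg 2: up by d2 = 17 → (10049/400, 17)
  seg 3: down by d1 = 3/5 → (10049/400, 82/5)
  seg 4: right by d9 = -7079/1200 → (5767/300, 82/5)
  seg 5: up by d7 = 8/5 → (5767/300, 18)

d4 = 1278/25
d5 = 1741/100
d6 = -11087/50
d7 = 8/5
d8 = -10049/400
d9 = -7079/1200
endpoint = (5767/300, 18)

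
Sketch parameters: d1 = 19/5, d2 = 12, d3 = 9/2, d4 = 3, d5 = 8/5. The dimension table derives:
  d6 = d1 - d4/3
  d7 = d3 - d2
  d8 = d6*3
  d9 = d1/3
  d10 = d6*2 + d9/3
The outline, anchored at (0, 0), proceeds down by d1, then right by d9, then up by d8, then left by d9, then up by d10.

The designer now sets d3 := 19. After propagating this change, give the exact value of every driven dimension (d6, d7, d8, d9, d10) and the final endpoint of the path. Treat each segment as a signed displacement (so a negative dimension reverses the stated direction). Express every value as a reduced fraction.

d6 = 14/5
d7 = 7
d8 = 42/5
d9 = 19/15
d10 = 271/45
endpoint = (0, 478/45)

Apply edit: d3 := 19
  d6 = d1 - d4/3 = 14/5
  d7 = d3 - d2 = 7
  d8 = d6*3 = 42/5
  d9 = d1/3 = 19/15
  d10 = d6*2 + d9/3 = 271/45
Walk from origin (0, 0):
  seg 1: down by d1 = 19/5 → (0, -19/5)
  seg 2: right by d9 = 19/15 → (19/15, -19/5)
  seg 3: up by d8 = 42/5 → (19/15, 23/5)
  seg 4: left by d9 = 19/15 → (0, 23/5)
  seg 5: up by d10 = 271/45 → (0, 478/45)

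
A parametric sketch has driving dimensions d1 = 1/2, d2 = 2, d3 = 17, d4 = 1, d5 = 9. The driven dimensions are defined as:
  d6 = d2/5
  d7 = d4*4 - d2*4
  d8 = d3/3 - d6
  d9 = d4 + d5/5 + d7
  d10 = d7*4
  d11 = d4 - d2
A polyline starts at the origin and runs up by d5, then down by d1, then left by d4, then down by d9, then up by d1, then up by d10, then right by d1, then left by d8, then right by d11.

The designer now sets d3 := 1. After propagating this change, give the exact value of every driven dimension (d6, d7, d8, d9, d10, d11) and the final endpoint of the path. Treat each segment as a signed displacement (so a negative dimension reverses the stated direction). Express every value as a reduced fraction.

Apply edit: d3 := 1
  d6 = d2/5 = 2/5
  d7 = d4*4 - d2*4 = -4
  d8 = d3/3 - d6 = -1/15
  d9 = d4 + d5/5 + d7 = -6/5
  d10 = d7*4 = -16
  d11 = d4 - d2 = -1
Walk from origin (0, 0):
  seg 1: up by d5 = 9 → (0, 9)
  seg 2: down by d1 = 1/2 → (0, 17/2)
  seg 3: left by d4 = 1 → (-1, 17/2)
  seg 4: down by d9 = -6/5 → (-1, 97/10)
  seg 5: up by d1 = 1/2 → (-1, 51/5)
  seg 6: up by d10 = -16 → (-1, -29/5)
  seg 7: right by d1 = 1/2 → (-1/2, -29/5)
  seg 8: left by d8 = -1/15 → (-13/30, -29/5)
  seg 9: right by d11 = -1 → (-43/30, -29/5)

d6 = 2/5
d7 = -4
d8 = -1/15
d9 = -6/5
d10 = -16
d11 = -1
endpoint = (-43/30, -29/5)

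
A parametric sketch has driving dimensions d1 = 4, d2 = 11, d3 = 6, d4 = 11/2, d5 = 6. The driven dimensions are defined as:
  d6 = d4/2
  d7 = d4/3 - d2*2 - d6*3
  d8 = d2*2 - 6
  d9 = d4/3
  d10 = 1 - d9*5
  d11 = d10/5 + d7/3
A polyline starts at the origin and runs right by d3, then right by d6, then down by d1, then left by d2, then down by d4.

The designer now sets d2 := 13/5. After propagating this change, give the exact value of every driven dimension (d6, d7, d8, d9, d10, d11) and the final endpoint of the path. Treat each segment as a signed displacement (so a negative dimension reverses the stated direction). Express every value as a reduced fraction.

Apply edit: d2 := 13/5
  d6 = d4/2 = 11/4
  d7 = d4/3 - d2*2 - d6*3 = -697/60
  d8 = d2*2 - 6 = -4/5
  d9 = d4/3 = 11/6
  d10 = 1 - d9*5 = -49/6
  d11 = d10/5 + d7/3 = -991/180
Walk from origin (0, 0):
  seg 1: right by d3 = 6 → (6, 0)
  seg 2: right by d6 = 11/4 → (35/4, 0)
  seg 3: down by d1 = 4 → (35/4, -4)
  seg 4: left by d2 = 13/5 → (123/20, -4)
  seg 5: down by d4 = 11/2 → (123/20, -19/2)

d6 = 11/4
d7 = -697/60
d8 = -4/5
d9 = 11/6
d10 = -49/6
d11 = -991/180
endpoint = (123/20, -19/2)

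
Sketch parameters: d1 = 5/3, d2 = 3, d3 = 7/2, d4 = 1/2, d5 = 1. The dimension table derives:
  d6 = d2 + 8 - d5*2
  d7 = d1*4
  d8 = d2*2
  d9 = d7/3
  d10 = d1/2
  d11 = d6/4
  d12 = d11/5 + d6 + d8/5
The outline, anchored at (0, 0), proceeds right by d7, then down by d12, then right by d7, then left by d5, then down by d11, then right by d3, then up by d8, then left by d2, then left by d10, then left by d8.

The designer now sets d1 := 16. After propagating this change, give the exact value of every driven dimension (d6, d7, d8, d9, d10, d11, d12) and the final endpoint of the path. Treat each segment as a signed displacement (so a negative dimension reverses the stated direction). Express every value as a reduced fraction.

Apply edit: d1 := 16
  d6 = d2 + 8 - d5*2 = 9
  d7 = d1*4 = 64
  d8 = d2*2 = 6
  d9 = d7/3 = 64/3
  d10 = d1/2 = 8
  d11 = d6/4 = 9/4
  d12 = d11/5 + d6 + d8/5 = 213/20
Walk from origin (0, 0):
  seg 1: right by d7 = 64 → (64, 0)
  seg 2: down by d12 = 213/20 → (64, -213/20)
  seg 3: right by d7 = 64 → (128, -213/20)
  seg 4: left by d5 = 1 → (127, -213/20)
  seg 5: down by d11 = 9/4 → (127, -129/10)
  seg 6: right by d3 = 7/2 → (261/2, -129/10)
  seg 7: up by d8 = 6 → (261/2, -69/10)
  seg 8: left by d2 = 3 → (255/2, -69/10)
  seg 9: left by d10 = 8 → (239/2, -69/10)
  seg 10: left by d8 = 6 → (227/2, -69/10)

d6 = 9
d7 = 64
d8 = 6
d9 = 64/3
d10 = 8
d11 = 9/4
d12 = 213/20
endpoint = (227/2, -69/10)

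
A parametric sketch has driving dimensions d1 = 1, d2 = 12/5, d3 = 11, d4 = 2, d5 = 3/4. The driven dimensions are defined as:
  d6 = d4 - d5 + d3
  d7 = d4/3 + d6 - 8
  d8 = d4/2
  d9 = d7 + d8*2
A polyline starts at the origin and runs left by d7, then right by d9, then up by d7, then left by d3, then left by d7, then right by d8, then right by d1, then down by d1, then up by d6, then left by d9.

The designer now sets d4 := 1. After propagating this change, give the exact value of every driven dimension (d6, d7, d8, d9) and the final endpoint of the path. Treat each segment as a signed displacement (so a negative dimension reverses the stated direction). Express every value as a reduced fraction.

d6 = 45/4
d7 = 43/12
d8 = 1/2
d9 = 55/12
endpoint = (-50/3, 83/6)

Apply edit: d4 := 1
  d6 = d4 - d5 + d3 = 45/4
  d7 = d4/3 + d6 - 8 = 43/12
  d8 = d4/2 = 1/2
  d9 = d7 + d8*2 = 55/12
Walk from origin (0, 0):
  seg 1: left by d7 = 43/12 → (-43/12, 0)
  seg 2: right by d9 = 55/12 → (1, 0)
  seg 3: up by d7 = 43/12 → (1, 43/12)
  seg 4: left by d3 = 11 → (-10, 43/12)
  seg 5: left by d7 = 43/12 → (-163/12, 43/12)
  seg 6: right by d8 = 1/2 → (-157/12, 43/12)
  seg 7: right by d1 = 1 → (-145/12, 43/12)
  seg 8: down by d1 = 1 → (-145/12, 31/12)
  seg 9: up by d6 = 45/4 → (-145/12, 83/6)
  seg 10: left by d9 = 55/12 → (-50/3, 83/6)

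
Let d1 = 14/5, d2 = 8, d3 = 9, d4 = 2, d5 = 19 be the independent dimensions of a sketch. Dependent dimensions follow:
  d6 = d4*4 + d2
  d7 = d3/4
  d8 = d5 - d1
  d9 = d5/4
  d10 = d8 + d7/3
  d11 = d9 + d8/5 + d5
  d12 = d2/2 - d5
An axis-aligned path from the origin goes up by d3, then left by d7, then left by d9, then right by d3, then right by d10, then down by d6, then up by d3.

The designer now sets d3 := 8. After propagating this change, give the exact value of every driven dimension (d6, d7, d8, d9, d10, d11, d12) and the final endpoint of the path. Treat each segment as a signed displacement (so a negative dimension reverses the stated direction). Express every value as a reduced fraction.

Apply edit: d3 := 8
  d6 = d4*4 + d2 = 16
  d7 = d3/4 = 2
  d8 = d5 - d1 = 81/5
  d9 = d5/4 = 19/4
  d10 = d8 + d7/3 = 253/15
  d11 = d9 + d8/5 + d5 = 2699/100
  d12 = d2/2 - d5 = -15
Walk from origin (0, 0):
  seg 1: up by d3 = 8 → (0, 8)
  seg 2: left by d7 = 2 → (-2, 8)
  seg 3: left by d9 = 19/4 → (-27/4, 8)
  seg 4: right by d3 = 8 → (5/4, 8)
  seg 5: right by d10 = 253/15 → (1087/60, 8)
  seg 6: down by d6 = 16 → (1087/60, -8)
  seg 7: up by d3 = 8 → (1087/60, 0)

d6 = 16
d7 = 2
d8 = 81/5
d9 = 19/4
d10 = 253/15
d11 = 2699/100
d12 = -15
endpoint = (1087/60, 0)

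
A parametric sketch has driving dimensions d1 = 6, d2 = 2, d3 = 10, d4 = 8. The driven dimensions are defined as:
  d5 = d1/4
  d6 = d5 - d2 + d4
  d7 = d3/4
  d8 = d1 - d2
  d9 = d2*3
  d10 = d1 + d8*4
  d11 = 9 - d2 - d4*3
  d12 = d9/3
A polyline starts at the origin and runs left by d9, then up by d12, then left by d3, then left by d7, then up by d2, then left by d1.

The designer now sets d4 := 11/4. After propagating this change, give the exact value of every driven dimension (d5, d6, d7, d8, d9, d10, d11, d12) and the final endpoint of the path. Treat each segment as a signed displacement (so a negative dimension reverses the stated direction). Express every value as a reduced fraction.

d5 = 3/2
d6 = 9/4
d7 = 5/2
d8 = 4
d9 = 6
d10 = 22
d11 = -5/4
d12 = 2
endpoint = (-49/2, 4)

Apply edit: d4 := 11/4
  d5 = d1/4 = 3/2
  d6 = d5 - d2 + d4 = 9/4
  d7 = d3/4 = 5/2
  d8 = d1 - d2 = 4
  d9 = d2*3 = 6
  d10 = d1 + d8*4 = 22
  d11 = 9 - d2 - d4*3 = -5/4
  d12 = d9/3 = 2
Walk from origin (0, 0):
  seg 1: left by d9 = 6 → (-6, 0)
  seg 2: up by d12 = 2 → (-6, 2)
  seg 3: left by d3 = 10 → (-16, 2)
  seg 4: left by d7 = 5/2 → (-37/2, 2)
  seg 5: up by d2 = 2 → (-37/2, 4)
  seg 6: left by d1 = 6 → (-49/2, 4)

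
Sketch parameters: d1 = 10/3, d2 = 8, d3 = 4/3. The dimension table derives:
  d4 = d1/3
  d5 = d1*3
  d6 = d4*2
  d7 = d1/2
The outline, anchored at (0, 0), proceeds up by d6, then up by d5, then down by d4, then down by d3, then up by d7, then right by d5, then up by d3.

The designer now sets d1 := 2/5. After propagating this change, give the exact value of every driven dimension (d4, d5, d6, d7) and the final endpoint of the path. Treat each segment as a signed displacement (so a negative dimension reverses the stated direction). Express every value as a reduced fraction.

Apply edit: d1 := 2/5
  d4 = d1/3 = 2/15
  d5 = d1*3 = 6/5
  d6 = d4*2 = 4/15
  d7 = d1/2 = 1/5
Walk from origin (0, 0):
  seg 1: up by d6 = 4/15 → (0, 4/15)
  seg 2: up by d5 = 6/5 → (0, 22/15)
  seg 3: down by d4 = 2/15 → (0, 4/3)
  seg 4: down by d3 = 4/3 → (0, 0)
  seg 5: up by d7 = 1/5 → (0, 1/5)
  seg 6: right by d5 = 6/5 → (6/5, 1/5)
  seg 7: up by d3 = 4/3 → (6/5, 23/15)

d4 = 2/15
d5 = 6/5
d6 = 4/15
d7 = 1/5
endpoint = (6/5, 23/15)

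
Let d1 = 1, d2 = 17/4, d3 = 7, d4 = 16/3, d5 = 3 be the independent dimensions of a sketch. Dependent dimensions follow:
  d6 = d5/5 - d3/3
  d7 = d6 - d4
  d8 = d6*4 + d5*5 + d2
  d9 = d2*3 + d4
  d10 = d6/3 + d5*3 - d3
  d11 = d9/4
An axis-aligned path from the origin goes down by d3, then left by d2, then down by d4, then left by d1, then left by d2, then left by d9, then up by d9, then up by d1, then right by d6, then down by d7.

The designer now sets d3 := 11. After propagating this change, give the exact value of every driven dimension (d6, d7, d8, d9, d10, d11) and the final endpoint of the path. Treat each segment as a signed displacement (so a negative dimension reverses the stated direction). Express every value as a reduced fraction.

Apply edit: d3 := 11
  d6 = d5/5 - d3/3 = -46/15
  d7 = d6 - d4 = -42/5
  d8 = d6*4 + d5*5 + d2 = 419/60
  d9 = d2*3 + d4 = 217/12
  d10 = d6/3 + d5*3 - d3 = -136/45
  d11 = d9/4 = 217/48
Walk from origin (0, 0):
  seg 1: down by d3 = 11 → (0, -11)
  seg 2: left by d2 = 17/4 → (-17/4, -11)
  seg 3: down by d4 = 16/3 → (-17/4, -49/3)
  seg 4: left by d1 = 1 → (-21/4, -49/3)
  seg 5: left by d2 = 17/4 → (-19/2, -49/3)
  seg 6: left by d9 = 217/12 → (-331/12, -49/3)
  seg 7: up by d9 = 217/12 → (-331/12, 7/4)
  seg 8: up by d1 = 1 → (-331/12, 11/4)
  seg 9: right by d6 = -46/15 → (-613/20, 11/4)
  seg 10: down by d7 = -42/5 → (-613/20, 223/20)

d6 = -46/15
d7 = -42/5
d8 = 419/60
d9 = 217/12
d10 = -136/45
d11 = 217/48
endpoint = (-613/20, 223/20)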